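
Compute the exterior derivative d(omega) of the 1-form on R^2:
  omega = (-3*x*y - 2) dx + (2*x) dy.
d(omega) = (3*x + 2) dx ∧ dy

For a 1-form omega = sum_i f_i dx_i, the exterior derivative is
  d(omega) = sum_{i < j} (∂f_j/∂x_i - ∂f_i/∂x_j) dx_i ∧ dx_j.
  coefficient of dx ∧ dy: ∂f_2/∂x - ∂f_1/∂y = ∂(2*x)/∂x - ∂(-3*x*y - 2)/∂y = 3*x + 2
Assembling: d(omega) = (3*x + 2) dx ∧ dy.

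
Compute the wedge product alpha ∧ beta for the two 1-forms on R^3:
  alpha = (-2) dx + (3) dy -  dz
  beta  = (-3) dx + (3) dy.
alpha ∧ beta = (3) dx ∧ dy + (-3) dx ∧ dz + (3) dy ∧ dz

Distribute the wedge, using dx_i ∧ dx_j = -dx_j ∧ dx_i and dx_i ∧ dx_i = 0. For each pair (i, j) with i < j, the coefficient of dx_i ∧ dx_j in alpha ∧ beta is (alpha_i * beta_j - alpha_j * beta_i). Collecting: alpha ∧ beta = (3) dx ∧ dy + (-3) dx ∧ dz + (3) dy ∧ dz.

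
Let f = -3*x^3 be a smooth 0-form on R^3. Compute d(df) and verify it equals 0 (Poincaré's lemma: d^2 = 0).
d(df) = 0

Step 1: df = sum_i (∂f/∂x_i) dx_i = (-9*x^2) dx + (0) dy + (0) dz.
Step 2: Apply d again. Using the 1-form formula, the coefficient of dx ∧ dy in d(df) is ∂^2 f/∂x ∂y - ∂^2 f/∂y ∂x = (0) - (0) = 0 (equality of mixed partials for smooth f).
Similarly for dx ∧ dz and dy ∧ dz — all coefficients vanish. So d(df) = 0.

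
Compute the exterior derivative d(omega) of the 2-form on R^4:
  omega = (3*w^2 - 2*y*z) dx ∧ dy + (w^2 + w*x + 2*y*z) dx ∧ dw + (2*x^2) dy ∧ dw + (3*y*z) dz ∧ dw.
d(omega) = (-2*y) dx ∧ dy ∧ dz + (6*w + 4*x - 2*z) dx ∧ dy ∧ dw + (-2*y) dx ∧ dz ∧ dw + (3*z) dy ∧ dz ∧ dw

For a 2-form omega = sum_{i<j} g_{ij} dx_i ∧ dx_j, the exterior derivative is
  d(omega) = sum_{i<j} d(g_{ij}) ∧ dx_i ∧ dx_j = sum_{i<j, k} (∂g_{ij}/∂x_k) dx_k ∧ dx_i ∧ dx_j.
Expand each term, using dx_k ∧ dx_i ∧ dx_j = sgn(permutation) dx_{(a)} ∧ dx_{(b)} ∧ dx_{(c)} with (a < b < c) sorted:
  d(3*w^2 - 2*y*z) includes (∂/∂z)(3*w^2 - 2*y*z) dz = (-2*y) dz, which multiplied by dx ∧ dy gives (-2*y) dx ∧ dy ∧ dz
  d(3*w^2 - 2*y*z) includes (∂/∂w)(3*w^2 - 2*y*z) dw = (6*w) dw, which multiplied by dx ∧ dy gives (6*w) dx ∧ dy ∧ dw
  d(w^2 + w*x + 2*y*z) includes (∂/∂y)(w^2 + w*x + 2*y*z) dy = (2*z) dy, which multiplied by dx ∧ dw gives (-2*z) dx ∧ dy ∧ dw
  d(w^2 + w*x + 2*y*z) includes (∂/∂z)(w^2 + w*x + 2*y*z) dz = (2*y) dz, which multiplied by dx ∧ dw gives (-2*y) dx ∧ dz ∧ dw
  d(2*x^2) includes (∂/∂x)(2*x^2) dx = (4*x) dx, which multiplied by dy ∧ dw gives (4*x) dx ∧ dy ∧ dw
  d(3*y*z) includes (∂/∂y)(3*y*z) dy = (3*z) dy, which multiplied by dz ∧ dw gives (3*z) dy ∧ dz ∧ dw
Collecting like 3-forms: d(omega) = (-2*y) dx ∧ dy ∧ dz + (6*w + 4*x - 2*z) dx ∧ dy ∧ dw + (-2*y) dx ∧ dz ∧ dw + (3*z) dy ∧ dz ∧ dw.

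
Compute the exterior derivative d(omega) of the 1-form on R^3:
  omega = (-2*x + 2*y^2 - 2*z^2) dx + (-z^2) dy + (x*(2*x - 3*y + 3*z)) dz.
d(omega) = (-4*y) dx ∧ dy + (4*x - 3*y + 7*z) dx ∧ dz + (-3*x + 2*z) dy ∧ dz

For a 1-form omega = sum_i f_i dx_i, the exterior derivative is
  d(omega) = sum_{i < j} (∂f_j/∂x_i - ∂f_i/∂x_j) dx_i ∧ dx_j.
  coefficient of dx ∧ dy: ∂f_2/∂x - ∂f_1/∂y = ∂(-z^2)/∂x - ∂(-2*x + 2*y^2 - 2*z^2)/∂y = -4*y
  coefficient of dx ∧ dz: ∂f_3/∂x - ∂f_1/∂z = ∂(x*(2*x - 3*y + 3*z))/∂x - ∂(-2*x + 2*y^2 - 2*z^2)/∂z = 4*x - 3*y + 7*z
  coefficient of dy ∧ dz: ∂f_3/∂y - ∂f_2/∂z = ∂(x*(2*x - 3*y + 3*z))/∂y - ∂(-z^2)/∂z = -3*x + 2*z
Assembling: d(omega) = (-4*y) dx ∧ dy + (4*x - 3*y + 7*z) dx ∧ dz + (-3*x + 2*z) dy ∧ dz.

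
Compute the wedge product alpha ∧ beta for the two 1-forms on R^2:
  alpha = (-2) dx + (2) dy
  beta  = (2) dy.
alpha ∧ beta = (-4) dx ∧ dy

Distribute the wedge, using dx_i ∧ dx_j = -dx_j ∧ dx_i and dx_i ∧ dx_i = 0. For each pair (i, j) with i < j, the coefficient of dx_i ∧ dx_j in alpha ∧ beta is (alpha_i * beta_j - alpha_j * beta_i). Collecting: alpha ∧ beta = (-4) dx ∧ dy.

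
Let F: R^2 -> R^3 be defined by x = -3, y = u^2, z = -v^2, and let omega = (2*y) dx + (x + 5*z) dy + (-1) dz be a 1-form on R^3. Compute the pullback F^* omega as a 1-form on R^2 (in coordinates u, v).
F^* omega = (2*u*(-5*v^2 - 3)) du + (2*v) dv

Using F^*(f dg) = (f ∘ F) d(g ∘ F), substitute each coordinate x_i by F_i(u, v) in f_i, and replace dx_i by d F_i = (∂F_i/∂u) du + (∂F_i/∂v) dv.
  For the x component: f_1(F) = 2*u^2; d F_1 = (0) du + (0) dv
  For the y component: f_2(F) = -5*v^2 - 3; d F_2 = (2*u) du + (0) dv
  For the z component: f_3(F) = -1; d F_3 = (0) du + (-2*v) dv
Combining and collecting du, dv coefficients:
  coeff of du: 2*u*(-5*v^2 - 3)
  coeff of dv: 2*v
F^* omega = (2*u*(-5*v^2 - 3)) du + (2*v) dv.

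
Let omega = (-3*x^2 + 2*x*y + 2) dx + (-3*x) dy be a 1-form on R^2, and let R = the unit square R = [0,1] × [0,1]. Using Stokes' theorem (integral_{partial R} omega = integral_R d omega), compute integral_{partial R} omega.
integral_(partial R) omega = -4

Stokes: integral_partial_R omega = integral_R d omega with d omega = (∂Q/∂x - ∂P/∂y) dx ∧ dy.
  ∂Q/∂x = -3
  ∂P/∂y = 2*x
  integrand = ∂Q/∂x - ∂P/∂y = -2*x - 3.
Integrating over R: integral_0^1 integral_0^1 (-2*x - 3) dx dy = -4.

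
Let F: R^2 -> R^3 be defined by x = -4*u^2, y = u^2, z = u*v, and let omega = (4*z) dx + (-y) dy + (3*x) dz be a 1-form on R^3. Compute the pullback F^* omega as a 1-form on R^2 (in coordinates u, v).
F^* omega = (2*u^2*(-u - 22*v)) du + (-12*u^3) dv

Using F^*(f dg) = (f ∘ F) d(g ∘ F), substitute each coordinate x_i by F_i(u, v) in f_i, and replace dx_i by d F_i = (∂F_i/∂u) du + (∂F_i/∂v) dv.
  For the x component: f_1(F) = 4*u*v; d F_1 = (-8*u) du + (0) dv
  For the y component: f_2(F) = -u^2; d F_2 = (2*u) du + (0) dv
  For the z component: f_3(F) = -12*u^2; d F_3 = (v) du + (u) dv
Combining and collecting du, dv coefficients:
  coeff of du: 2*u^2*(-u - 22*v)
  coeff of dv: -12*u^3
F^* omega = (2*u^2*(-u - 22*v)) du + (-12*u^3) dv.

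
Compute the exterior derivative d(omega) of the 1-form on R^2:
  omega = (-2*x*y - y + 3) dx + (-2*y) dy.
d(omega) = (2*x + 1) dx ∧ dy

For a 1-form omega = sum_i f_i dx_i, the exterior derivative is
  d(omega) = sum_{i < j} (∂f_j/∂x_i - ∂f_i/∂x_j) dx_i ∧ dx_j.
  coefficient of dx ∧ dy: ∂f_2/∂x - ∂f_1/∂y = ∂(-2*y)/∂x - ∂(-2*x*y - y + 3)/∂y = 2*x + 1
Assembling: d(omega) = (2*x + 1) dx ∧ dy.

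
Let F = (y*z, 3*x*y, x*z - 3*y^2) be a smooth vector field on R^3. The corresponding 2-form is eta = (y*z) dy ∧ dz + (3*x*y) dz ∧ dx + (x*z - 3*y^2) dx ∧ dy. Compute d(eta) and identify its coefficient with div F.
d(eta) = (4*x) dx ∧ dy ∧ dz; div F = 4*x

For a 2-form in R^3 of the form above, applying d gives a 3-form with coefficient ∂P/∂x + ∂Q/∂y + ∂R/∂z:
  ∂P/∂x = 0
  ∂Q/∂y = 3*x
  ∂R/∂z = x
Sum = 4*x, which is exactly div F.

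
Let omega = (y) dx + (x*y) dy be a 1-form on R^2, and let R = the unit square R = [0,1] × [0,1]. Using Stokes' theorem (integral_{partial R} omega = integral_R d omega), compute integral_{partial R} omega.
integral_(partial R) omega = -1/2

Stokes: integral_partial_R omega = integral_R d omega with d omega = (∂Q/∂x - ∂P/∂y) dx ∧ dy.
  ∂Q/∂x = y
  ∂P/∂y = 1
  integrand = ∂Q/∂x - ∂P/∂y = y - 1.
Integrating over R: integral_0^1 integral_0^1 (y - 1) dx dy = -1/2.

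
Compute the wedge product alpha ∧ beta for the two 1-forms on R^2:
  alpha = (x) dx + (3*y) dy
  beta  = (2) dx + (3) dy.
alpha ∧ beta = (3*x - 6*y) dx ∧ dy

Distribute the wedge, using dx_i ∧ dx_j = -dx_j ∧ dx_i and dx_i ∧ dx_i = 0. For each pair (i, j) with i < j, the coefficient of dx_i ∧ dx_j in alpha ∧ beta is (alpha_i * beta_j - alpha_j * beta_i). Collecting: alpha ∧ beta = (3*x - 6*y) dx ∧ dy.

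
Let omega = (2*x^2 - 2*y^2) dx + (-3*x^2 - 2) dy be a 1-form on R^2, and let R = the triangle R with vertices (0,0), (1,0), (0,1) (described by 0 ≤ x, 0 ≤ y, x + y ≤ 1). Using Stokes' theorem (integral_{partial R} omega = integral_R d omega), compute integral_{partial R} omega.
integral_(partial R) omega = -1/3

Stokes: integral_partial_R omega = integral_R d omega with d omega = (∂Q/∂x - ∂P/∂y) dx ∧ dy.
  ∂Q/∂x = -6*x
  ∂P/∂y = -4*y
  integrand = ∂Q/∂x - ∂P/∂y = -6*x + 4*y.
Integrating over R: integral_0^1 integral_0^{1-x} (-6*x + 4*y) dy dx = -1/3.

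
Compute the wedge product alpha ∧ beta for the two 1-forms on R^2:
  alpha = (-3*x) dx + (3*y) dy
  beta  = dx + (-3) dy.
alpha ∧ beta = (9*x - 3*y) dx ∧ dy

Distribute the wedge, using dx_i ∧ dx_j = -dx_j ∧ dx_i and dx_i ∧ dx_i = 0. For each pair (i, j) with i < j, the coefficient of dx_i ∧ dx_j in alpha ∧ beta is (alpha_i * beta_j - alpha_j * beta_i). Collecting: alpha ∧ beta = (9*x - 3*y) dx ∧ dy.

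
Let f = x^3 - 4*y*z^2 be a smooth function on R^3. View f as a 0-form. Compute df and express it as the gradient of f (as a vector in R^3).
df = (3*x^2) dx + (-4*z^2) dy + (-8*y*z) dz; grad f = (3*x^2, -4*z^2, -8*y*z)

For a 0-form f, d f = (∂f/∂x) dx + (∂f/∂y) dy + (∂f/∂z) dz. The components of the vector representation are exactly the entries of grad f in Cartesian coordinates:
  ∂f/∂x = 3*x^2
  ∂f/∂y = -4*z^2
  ∂f/∂z = -8*y*z.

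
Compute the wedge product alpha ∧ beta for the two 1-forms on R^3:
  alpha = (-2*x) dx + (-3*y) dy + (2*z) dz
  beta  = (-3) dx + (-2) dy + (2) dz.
alpha ∧ beta = (4*x - 9*y) dx ∧ dy + (-4*x + 6*z) dx ∧ dz + (-6*y + 4*z) dy ∧ dz

Distribute the wedge, using dx_i ∧ dx_j = -dx_j ∧ dx_i and dx_i ∧ dx_i = 0. For each pair (i, j) with i < j, the coefficient of dx_i ∧ dx_j in alpha ∧ beta is (alpha_i * beta_j - alpha_j * beta_i). Collecting: alpha ∧ beta = (4*x - 9*y) dx ∧ dy + (-4*x + 6*z) dx ∧ dz + (-6*y + 4*z) dy ∧ dz.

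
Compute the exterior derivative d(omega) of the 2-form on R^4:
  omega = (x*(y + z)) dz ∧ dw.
d(omega) = (y + z) dx ∧ dz ∧ dw + (x) dy ∧ dz ∧ dw

For a 2-form omega = sum_{i<j} g_{ij} dx_i ∧ dx_j, the exterior derivative is
  d(omega) = sum_{i<j} d(g_{ij}) ∧ dx_i ∧ dx_j = sum_{i<j, k} (∂g_{ij}/∂x_k) dx_k ∧ dx_i ∧ dx_j.
Expand each term, using dx_k ∧ dx_i ∧ dx_j = sgn(permutation) dx_{(a)} ∧ dx_{(b)} ∧ dx_{(c)} with (a < b < c) sorted:
  d(x*(y + z)) includes (∂/∂x)(x*(y + z)) dx = (y + z) dx, which multiplied by dz ∧ dw gives (y + z) dx ∧ dz ∧ dw
  d(x*(y + z)) includes (∂/∂y)(x*(y + z)) dy = (x) dy, which multiplied by dz ∧ dw gives (x) dy ∧ dz ∧ dw
Collecting like 3-forms: d(omega) = (y + z) dx ∧ dz ∧ dw + (x) dy ∧ dz ∧ dw.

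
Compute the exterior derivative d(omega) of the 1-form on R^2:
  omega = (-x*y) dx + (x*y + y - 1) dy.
d(omega) = (x + y) dx ∧ dy

For a 1-form omega = sum_i f_i dx_i, the exterior derivative is
  d(omega) = sum_{i < j} (∂f_j/∂x_i - ∂f_i/∂x_j) dx_i ∧ dx_j.
  coefficient of dx ∧ dy: ∂f_2/∂x - ∂f_1/∂y = ∂(x*y + y - 1)/∂x - ∂(-x*y)/∂y = x + y
Assembling: d(omega) = (x + y) dx ∧ dy.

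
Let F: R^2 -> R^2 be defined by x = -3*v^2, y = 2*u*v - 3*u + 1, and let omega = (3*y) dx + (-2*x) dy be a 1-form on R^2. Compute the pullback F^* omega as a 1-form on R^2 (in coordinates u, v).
F^* omega = (v^2*(12*v - 18)) du + (6*v*(-4*u*v + 9*u - 3)) dv

Using F^*(f dg) = (f ∘ F) d(g ∘ F), substitute each coordinate x_i by F_i(u, v) in f_i, and replace dx_i by d F_i = (∂F_i/∂u) du + (∂F_i/∂v) dv.
  For the x component: f_1(F) = 6*u*v - 9*u + 3; d F_1 = (0) du + (-6*v) dv
  For the y component: f_2(F) = 6*v^2; d F_2 = (2*v - 3) du + (2*u) dv
Combining and collecting du, dv coefficients:
  coeff of du: v^2*(12*v - 18)
  coeff of dv: 6*v*(-4*u*v + 9*u - 3)
F^* omega = (v^2*(12*v - 18)) du + (6*v*(-4*u*v + 9*u - 3)) dv.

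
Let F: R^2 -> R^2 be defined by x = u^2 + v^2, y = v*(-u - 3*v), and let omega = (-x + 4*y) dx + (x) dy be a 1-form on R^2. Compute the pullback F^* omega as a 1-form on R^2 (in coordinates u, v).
F^* omega = (-2*u^3 - 9*u^2*v - 26*u*v^2 - v^3) du + (-u^3 - 8*u^2*v - 9*u*v^2 - 32*v^3) dv

Using F^*(f dg) = (f ∘ F) d(g ∘ F), substitute each coordinate x_i by F_i(u, v) in f_i, and replace dx_i by d F_i = (∂F_i/∂u) du + (∂F_i/∂v) dv.
  For the x component: f_1(F) = -u^2 - 4*u*v - 13*v^2; d F_1 = (2*u) du + (2*v) dv
  For the y component: f_2(F) = u^2 + v^2; d F_2 = (-v) du + (-u - 6*v) dv
Combining and collecting du, dv coefficients:
  coeff of du: -2*u^3 - 9*u^2*v - 26*u*v^2 - v^3
  coeff of dv: -u^3 - 8*u^2*v - 9*u*v^2 - 32*v^3
F^* omega = (-2*u^3 - 9*u^2*v - 26*u*v^2 - v^3) du + (-u^3 - 8*u^2*v - 9*u*v^2 - 32*v^3) dv.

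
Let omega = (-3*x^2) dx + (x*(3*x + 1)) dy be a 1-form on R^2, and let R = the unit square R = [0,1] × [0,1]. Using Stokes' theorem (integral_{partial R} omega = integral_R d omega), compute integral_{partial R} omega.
integral_(partial R) omega = 4

Stokes: integral_partial_R omega = integral_R d omega with d omega = (∂Q/∂x - ∂P/∂y) dx ∧ dy.
  ∂Q/∂x = 6*x + 1
  ∂P/∂y = 0
  integrand = ∂Q/∂x - ∂P/∂y = 6*x + 1.
Integrating over R: integral_0^1 integral_0^1 (6*x + 1) dx dy = 4.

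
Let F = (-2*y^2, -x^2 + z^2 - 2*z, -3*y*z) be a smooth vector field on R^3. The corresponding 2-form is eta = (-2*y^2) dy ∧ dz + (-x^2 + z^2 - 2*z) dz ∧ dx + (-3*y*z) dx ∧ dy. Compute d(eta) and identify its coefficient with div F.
d(eta) = (-3*y) dx ∧ dy ∧ dz; div F = -3*y

For a 2-form in R^3 of the form above, applying d gives a 3-form with coefficient ∂P/∂x + ∂Q/∂y + ∂R/∂z:
  ∂P/∂x = 0
  ∂Q/∂y = 0
  ∂R/∂z = -3*y
Sum = -3*y, which is exactly div F.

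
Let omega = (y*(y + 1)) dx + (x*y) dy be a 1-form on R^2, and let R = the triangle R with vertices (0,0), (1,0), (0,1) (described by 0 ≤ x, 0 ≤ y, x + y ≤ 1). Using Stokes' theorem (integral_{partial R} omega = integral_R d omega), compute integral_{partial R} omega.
integral_(partial R) omega = -2/3

Stokes: integral_partial_R omega = integral_R d omega with d omega = (∂Q/∂x - ∂P/∂y) dx ∧ dy.
  ∂Q/∂x = y
  ∂P/∂y = 2*y + 1
  integrand = ∂Q/∂x - ∂P/∂y = -y - 1.
Integrating over R: integral_0^1 integral_0^{1-x} (-y - 1) dy dx = -2/3.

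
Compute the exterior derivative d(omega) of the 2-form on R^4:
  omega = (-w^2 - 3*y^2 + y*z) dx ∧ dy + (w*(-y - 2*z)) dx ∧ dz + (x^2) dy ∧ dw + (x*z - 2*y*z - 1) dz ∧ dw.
d(omega) = (w + y) dx ∧ dy ∧ dz + (-2*w + 2*x) dx ∧ dy ∧ dw + (-y - z) dx ∧ dz ∧ dw + (-2*z) dy ∧ dz ∧ dw

For a 2-form omega = sum_{i<j} g_{ij} dx_i ∧ dx_j, the exterior derivative is
  d(omega) = sum_{i<j} d(g_{ij}) ∧ dx_i ∧ dx_j = sum_{i<j, k} (∂g_{ij}/∂x_k) dx_k ∧ dx_i ∧ dx_j.
Expand each term, using dx_k ∧ dx_i ∧ dx_j = sgn(permutation) dx_{(a)} ∧ dx_{(b)} ∧ dx_{(c)} with (a < b < c) sorted:
  d(-w^2 - 3*y^2 + y*z) includes (∂/∂z)(-w^2 - 3*y^2 + y*z) dz = (y) dz, which multiplied by dx ∧ dy gives (y) dx ∧ dy ∧ dz
  d(-w^2 - 3*y^2 + y*z) includes (∂/∂w)(-w^2 - 3*y^2 + y*z) dw = (-2*w) dw, which multiplied by dx ∧ dy gives (-2*w) dx ∧ dy ∧ dw
  d(w*(-y - 2*z)) includes (∂/∂y)(w*(-y - 2*z)) dy = (-w) dy, which multiplied by dx ∧ dz gives (w) dx ∧ dy ∧ dz
  d(w*(-y - 2*z)) includes (∂/∂w)(w*(-y - 2*z)) dw = (-y - 2*z) dw, which multiplied by dx ∧ dz gives (-y - 2*z) dx ∧ dz ∧ dw
  d(x^2) includes (∂/∂x)(x^2) dx = (2*x) dx, which multiplied by dy ∧ dw gives (2*x) dx ∧ dy ∧ dw
  d(x*z - 2*y*z - 1) includes (∂/∂x)(x*z - 2*y*z - 1) dx = (z) dx, which multiplied by dz ∧ dw gives (z) dx ∧ dz ∧ dw
  d(x*z - 2*y*z - 1) includes (∂/∂y)(x*z - 2*y*z - 1) dy = (-2*z) dy, which multiplied by dz ∧ dw gives (-2*z) dy ∧ dz ∧ dw
Collecting like 3-forms: d(omega) = (w + y) dx ∧ dy ∧ dz + (-2*w + 2*x) dx ∧ dy ∧ dw + (-y - z) dx ∧ dz ∧ dw + (-2*z) dy ∧ dz ∧ dw.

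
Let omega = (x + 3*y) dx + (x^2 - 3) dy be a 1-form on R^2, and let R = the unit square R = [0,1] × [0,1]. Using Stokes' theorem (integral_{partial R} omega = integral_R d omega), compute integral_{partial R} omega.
integral_(partial R) omega = -2

Stokes: integral_partial_R omega = integral_R d omega with d omega = (∂Q/∂x - ∂P/∂y) dx ∧ dy.
  ∂Q/∂x = 2*x
  ∂P/∂y = 3
  integrand = ∂Q/∂x - ∂P/∂y = 2*x - 3.
Integrating over R: integral_0^1 integral_0^1 (2*x - 3) dx dy = -2.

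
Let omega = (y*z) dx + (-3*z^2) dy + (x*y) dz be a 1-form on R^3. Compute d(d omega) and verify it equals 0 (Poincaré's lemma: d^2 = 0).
d(d omega) = 0

Step 1: d omega = sum_{i<j} (∂f_j/∂x_i - ∂f_i/∂x_j) dx_i ∧ dx_j:
  coeff of dx ∧ dy: -z
  coeff of dx ∧ dz: 0
  coeff of dy ∧ dz: x + 6*z
Step 2: Apply d again to each 2-form coefficient. The only possible 3-form in R^3 is dx ∧ dy ∧ dz, with coefficient
  ∂(coeff of dy∧dz)/∂x - ∂(coeff of dx∧dz)/∂y + ∂(coeff of dx∧dy)/∂z
  = ∂/∂x (x + 6*z) - ∂/∂y (0) + ∂/∂z (-z).
Each of these terms simplifies to sums of mixed partials that cancel in pairs. The result is 0 (by equality of mixed partials for smooth functions — Schwarz / Clairaut).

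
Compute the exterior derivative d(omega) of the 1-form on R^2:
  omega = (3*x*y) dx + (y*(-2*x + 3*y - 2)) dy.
d(omega) = (-3*x - 2*y) dx ∧ dy

For a 1-form omega = sum_i f_i dx_i, the exterior derivative is
  d(omega) = sum_{i < j} (∂f_j/∂x_i - ∂f_i/∂x_j) dx_i ∧ dx_j.
  coefficient of dx ∧ dy: ∂f_2/∂x - ∂f_1/∂y = ∂(y*(-2*x + 3*y - 2))/∂x - ∂(3*x*y)/∂y = -3*x - 2*y
Assembling: d(omega) = (-3*x - 2*y) dx ∧ dy.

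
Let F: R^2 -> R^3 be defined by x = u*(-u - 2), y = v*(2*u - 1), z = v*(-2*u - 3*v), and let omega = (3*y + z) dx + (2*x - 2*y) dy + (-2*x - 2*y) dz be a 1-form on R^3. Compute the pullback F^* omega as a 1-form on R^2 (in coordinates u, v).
F^* omega = (2*v*(-8*u^2 + 3*u*v - 9*u + 3*v + 3)) du + (-8*u^3 - 12*u^2*v - 14*u^2 + 24*u*v^2 - 20*u*v + 4*u - 12*v^2 - 2*v) dv

Using F^*(f dg) = (f ∘ F) d(g ∘ F), substitute each coordinate x_i by F_i(u, v) in f_i, and replace dx_i by d F_i = (∂F_i/∂u) du + (∂F_i/∂v) dv.
  For the x component: f_1(F) = v*(4*u - 3*v - 3); d F_1 = (-2*u - 2) du + (0) dv
  For the y component: f_2(F) = -2*u^2 - 4*u*v - 4*u + 2*v; d F_2 = (2*v) du + (2*u - 1) dv
  For the z component: f_3(F) = 2*u^2 - 4*u*v + 4*u + 2*v; d F_3 = (-2*v) du + (-2*u - 6*v) dv
Combining and collecting du, dv coefficients:
  coeff of du: 2*v*(-8*u^2 + 3*u*v - 9*u + 3*v + 3)
  coeff of dv: -8*u^3 - 12*u^2*v - 14*u^2 + 24*u*v^2 - 20*u*v + 4*u - 12*v^2 - 2*v
F^* omega = (2*v*(-8*u^2 + 3*u*v - 9*u + 3*v + 3)) du + (-8*u^3 - 12*u^2*v - 14*u^2 + 24*u*v^2 - 20*u*v + 4*u - 12*v^2 - 2*v) dv.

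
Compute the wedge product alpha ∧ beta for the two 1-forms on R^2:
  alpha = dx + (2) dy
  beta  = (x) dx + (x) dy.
alpha ∧ beta = (-x) dx ∧ dy

Distribute the wedge, using dx_i ∧ dx_j = -dx_j ∧ dx_i and dx_i ∧ dx_i = 0. For each pair (i, j) with i < j, the coefficient of dx_i ∧ dx_j in alpha ∧ beta is (alpha_i * beta_j - alpha_j * beta_i). Collecting: alpha ∧ beta = (-x) dx ∧ dy.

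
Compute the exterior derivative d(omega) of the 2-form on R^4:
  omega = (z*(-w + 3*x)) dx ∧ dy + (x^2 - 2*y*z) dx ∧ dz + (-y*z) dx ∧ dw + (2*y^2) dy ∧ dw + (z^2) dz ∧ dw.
d(omega) = (-w + 3*x + 2*z) dx ∧ dy ∧ dz + (y) dx ∧ dz ∧ dw

For a 2-form omega = sum_{i<j} g_{ij} dx_i ∧ dx_j, the exterior derivative is
  d(omega) = sum_{i<j} d(g_{ij}) ∧ dx_i ∧ dx_j = sum_{i<j, k} (∂g_{ij}/∂x_k) dx_k ∧ dx_i ∧ dx_j.
Expand each term, using dx_k ∧ dx_i ∧ dx_j = sgn(permutation) dx_{(a)} ∧ dx_{(b)} ∧ dx_{(c)} with (a < b < c) sorted:
  d(z*(-w + 3*x)) includes (∂/∂z)(z*(-w + 3*x)) dz = (-w + 3*x) dz, which multiplied by dx ∧ dy gives (-w + 3*x) dx ∧ dy ∧ dz
  d(z*(-w + 3*x)) includes (∂/∂w)(z*(-w + 3*x)) dw = (-z) dw, which multiplied by dx ∧ dy gives (-z) dx ∧ dy ∧ dw
  d(x^2 - 2*y*z) includes (∂/∂y)(x^2 - 2*y*z) dy = (-2*z) dy, which multiplied by dx ∧ dz gives (2*z) dx ∧ dy ∧ dz
  d(-y*z) includes (∂/∂y)(-y*z) dy = (-z) dy, which multiplied by dx ∧ dw gives (z) dx ∧ dy ∧ dw
  d(-y*z) includes (∂/∂z)(-y*z) dz = (-y) dz, which multiplied by dx ∧ dw gives (y) dx ∧ dz ∧ dw
Collecting like 3-forms: d(omega) = (-w + 3*x + 2*z) dx ∧ dy ∧ dz + (y) dx ∧ dz ∧ dw.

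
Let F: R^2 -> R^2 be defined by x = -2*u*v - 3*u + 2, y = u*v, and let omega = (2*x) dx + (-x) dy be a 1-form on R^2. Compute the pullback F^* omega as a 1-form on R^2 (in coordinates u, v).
F^* omega = (10*u*v^2 + 27*u*v + 18*u - 10*v - 12) du + (5*u*(2*u*v + 3*u - 2)) dv

Using F^*(f dg) = (f ∘ F) d(g ∘ F), substitute each coordinate x_i by F_i(u, v) in f_i, and replace dx_i by d F_i = (∂F_i/∂u) du + (∂F_i/∂v) dv.
  For the x component: f_1(F) = -4*u*v - 6*u + 4; d F_1 = (-2*v - 3) du + (-2*u) dv
  For the y component: f_2(F) = 2*u*v + 3*u - 2; d F_2 = (v) du + (u) dv
Combining and collecting du, dv coefficients:
  coeff of du: 10*u*v^2 + 27*u*v + 18*u - 10*v - 12
  coeff of dv: 5*u*(2*u*v + 3*u - 2)
F^* omega = (10*u*v^2 + 27*u*v + 18*u - 10*v - 12) du + (5*u*(2*u*v + 3*u - 2)) dv.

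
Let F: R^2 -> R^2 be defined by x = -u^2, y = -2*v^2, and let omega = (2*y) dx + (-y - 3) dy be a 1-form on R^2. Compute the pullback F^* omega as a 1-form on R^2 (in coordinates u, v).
F^* omega = (8*u*v^2) du + (-8*v^3 + 12*v) dv

Using F^*(f dg) = (f ∘ F) d(g ∘ F), substitute each coordinate x_i by F_i(u, v) in f_i, and replace dx_i by d F_i = (∂F_i/∂u) du + (∂F_i/∂v) dv.
  For the x component: f_1(F) = -4*v^2; d F_1 = (-2*u) du + (0) dv
  For the y component: f_2(F) = 2*v^2 - 3; d F_2 = (0) du + (-4*v) dv
Combining and collecting du, dv coefficients:
  coeff of du: 8*u*v^2
  coeff of dv: -8*v^3 + 12*v
F^* omega = (8*u*v^2) du + (-8*v^3 + 12*v) dv.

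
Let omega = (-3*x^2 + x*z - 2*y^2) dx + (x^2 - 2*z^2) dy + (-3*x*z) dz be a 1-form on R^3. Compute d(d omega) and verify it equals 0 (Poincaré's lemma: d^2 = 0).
d(d omega) = 0

Step 1: d omega = sum_{i<j} (∂f_j/∂x_i - ∂f_i/∂x_j) dx_i ∧ dx_j:
  coeff of dx ∧ dy: 2*x + 4*y
  coeff of dx ∧ dz: -x - 3*z
  coeff of dy ∧ dz: 4*z
Step 2: Apply d again to each 2-form coefficient. The only possible 3-form in R^3 is dx ∧ dy ∧ dz, with coefficient
  ∂(coeff of dy∧dz)/∂x - ∂(coeff of dx∧dz)/∂y + ∂(coeff of dx∧dy)/∂z
  = ∂/∂x (4*z) - ∂/∂y (-x - 3*z) + ∂/∂z (2*x + 4*y).
Each of these terms simplifies to sums of mixed partials that cancel in pairs. The result is 0 (by equality of mixed partials for smooth functions — Schwarz / Clairaut).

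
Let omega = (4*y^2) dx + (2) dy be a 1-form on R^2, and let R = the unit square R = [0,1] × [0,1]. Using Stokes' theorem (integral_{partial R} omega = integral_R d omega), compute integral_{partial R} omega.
integral_(partial R) omega = -4

Stokes: integral_partial_R omega = integral_R d omega with d omega = (∂Q/∂x - ∂P/∂y) dx ∧ dy.
  ∂Q/∂x = 0
  ∂P/∂y = 8*y
  integrand = ∂Q/∂x - ∂P/∂y = -8*y.
Integrating over R: integral_0^1 integral_0^1 (-8*y) dx dy = -4.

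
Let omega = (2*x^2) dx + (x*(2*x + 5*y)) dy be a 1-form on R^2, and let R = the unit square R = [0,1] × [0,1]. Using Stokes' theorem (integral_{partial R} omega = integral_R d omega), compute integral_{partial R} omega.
integral_(partial R) omega = 9/2

Stokes: integral_partial_R omega = integral_R d omega with d omega = (∂Q/∂x - ∂P/∂y) dx ∧ dy.
  ∂Q/∂x = 4*x + 5*y
  ∂P/∂y = 0
  integrand = ∂Q/∂x - ∂P/∂y = 4*x + 5*y.
Integrating over R: integral_0^1 integral_0^1 (4*x + 5*y) dx dy = 9/2.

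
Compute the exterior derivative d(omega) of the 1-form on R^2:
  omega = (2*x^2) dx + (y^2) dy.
d(omega) = 0

For a 1-form omega = sum_i f_i dx_i, the exterior derivative is
  d(omega) = sum_{i < j} (∂f_j/∂x_i - ∂f_i/∂x_j) dx_i ∧ dx_j.

Assembling: d(omega) = 0.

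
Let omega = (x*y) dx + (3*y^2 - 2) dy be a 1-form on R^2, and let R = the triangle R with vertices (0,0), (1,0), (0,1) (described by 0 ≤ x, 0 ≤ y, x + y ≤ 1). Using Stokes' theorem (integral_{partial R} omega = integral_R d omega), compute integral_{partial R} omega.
integral_(partial R) omega = -1/6

Stokes: integral_partial_R omega = integral_R d omega with d omega = (∂Q/∂x - ∂P/∂y) dx ∧ dy.
  ∂Q/∂x = 0
  ∂P/∂y = x
  integrand = ∂Q/∂x - ∂P/∂y = -x.
Integrating over R: integral_0^1 integral_0^{1-x} (-x) dy dx = -1/6.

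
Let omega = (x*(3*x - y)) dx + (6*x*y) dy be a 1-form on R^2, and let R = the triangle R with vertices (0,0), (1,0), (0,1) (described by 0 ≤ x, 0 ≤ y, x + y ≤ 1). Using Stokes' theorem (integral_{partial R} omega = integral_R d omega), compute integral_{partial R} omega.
integral_(partial R) omega = 7/6

Stokes: integral_partial_R omega = integral_R d omega with d omega = (∂Q/∂x - ∂P/∂y) dx ∧ dy.
  ∂Q/∂x = 6*y
  ∂P/∂y = -x
  integrand = ∂Q/∂x - ∂P/∂y = x + 6*y.
Integrating over R: integral_0^1 integral_0^{1-x} (x + 6*y) dy dx = 7/6.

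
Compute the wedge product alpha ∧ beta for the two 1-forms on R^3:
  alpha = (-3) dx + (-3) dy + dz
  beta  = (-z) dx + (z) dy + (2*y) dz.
alpha ∧ beta = (-6*z) dx ∧ dy + (-6*y + z) dx ∧ dz + (-6*y - z) dy ∧ dz

Distribute the wedge, using dx_i ∧ dx_j = -dx_j ∧ dx_i and dx_i ∧ dx_i = 0. For each pair (i, j) with i < j, the coefficient of dx_i ∧ dx_j in alpha ∧ beta is (alpha_i * beta_j - alpha_j * beta_i). Collecting: alpha ∧ beta = (-6*z) dx ∧ dy + (-6*y + z) dx ∧ dz + (-6*y - z) dy ∧ dz.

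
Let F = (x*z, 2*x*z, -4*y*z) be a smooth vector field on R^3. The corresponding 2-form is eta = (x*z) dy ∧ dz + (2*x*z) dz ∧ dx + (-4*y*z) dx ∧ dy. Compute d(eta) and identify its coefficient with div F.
d(eta) = (-4*y + z) dx ∧ dy ∧ dz; div F = -4*y + z

For a 2-form in R^3 of the form above, applying d gives a 3-form with coefficient ∂P/∂x + ∂Q/∂y + ∂R/∂z:
  ∂P/∂x = z
  ∂Q/∂y = 0
  ∂R/∂z = -4*y
Sum = -4*y + z, which is exactly div F.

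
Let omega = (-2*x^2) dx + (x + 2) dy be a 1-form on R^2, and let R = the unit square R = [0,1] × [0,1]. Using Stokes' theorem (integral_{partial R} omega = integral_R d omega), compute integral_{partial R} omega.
integral_(partial R) omega = 1

Stokes: integral_partial_R omega = integral_R d omega with d omega = (∂Q/∂x - ∂P/∂y) dx ∧ dy.
  ∂Q/∂x = 1
  ∂P/∂y = 0
  integrand = ∂Q/∂x - ∂P/∂y = 1.
Integrating over R: integral_0^1 integral_0^1 (1) dx dy = 1.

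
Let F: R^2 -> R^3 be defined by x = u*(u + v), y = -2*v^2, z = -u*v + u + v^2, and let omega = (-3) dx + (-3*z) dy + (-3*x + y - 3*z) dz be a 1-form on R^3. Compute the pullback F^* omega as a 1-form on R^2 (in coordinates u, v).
F^* omega = (3*u^2*v - 3*u^2 + 3*u*v - 9*u + 5*v^3 - 5*v^2 - 3*v) du + (3*u^3 - 6*u^2*v + 3*u^2 - 7*u*v^2 + 6*u*v - 3*u + 2*v^3) dv

Using F^*(f dg) = (f ∘ F) d(g ∘ F), substitute each coordinate x_i by F_i(u, v) in f_i, and replace dx_i by d F_i = (∂F_i/∂u) du + (∂F_i/∂v) dv.
  For the x component: f_1(F) = -3; d F_1 = (2*u + v) du + (u) dv
  For the y component: f_2(F) = 3*u*v - 3*u - 3*v^2; d F_2 = (0) du + (-4*v) dv
  For the z component: f_3(F) = -3*u^2 - 3*u - 5*v^2; d F_3 = (1 - v) du + (-u + 2*v) dv
Combining and collecting du, dv coefficients:
  coeff of du: 3*u^2*v - 3*u^2 + 3*u*v - 9*u + 5*v^3 - 5*v^2 - 3*v
  coeff of dv: 3*u^3 - 6*u^2*v + 3*u^2 - 7*u*v^2 + 6*u*v - 3*u + 2*v^3
F^* omega = (3*u^2*v - 3*u^2 + 3*u*v - 9*u + 5*v^3 - 5*v^2 - 3*v) du + (3*u^3 - 6*u^2*v + 3*u^2 - 7*u*v^2 + 6*u*v - 3*u + 2*v^3) dv.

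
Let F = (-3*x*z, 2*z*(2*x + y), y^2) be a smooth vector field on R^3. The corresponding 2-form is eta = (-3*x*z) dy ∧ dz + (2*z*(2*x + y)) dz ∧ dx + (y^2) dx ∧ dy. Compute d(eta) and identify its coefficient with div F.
d(eta) = (-z) dx ∧ dy ∧ dz; div F = -z

For a 2-form in R^3 of the form above, applying d gives a 3-form with coefficient ∂P/∂x + ∂Q/∂y + ∂R/∂z:
  ∂P/∂x = -3*z
  ∂Q/∂y = 2*z
  ∂R/∂z = 0
Sum = -z, which is exactly div F.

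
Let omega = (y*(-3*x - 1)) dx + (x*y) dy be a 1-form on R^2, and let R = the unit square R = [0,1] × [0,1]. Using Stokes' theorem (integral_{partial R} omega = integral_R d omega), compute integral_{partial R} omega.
integral_(partial R) omega = 3

Stokes: integral_partial_R omega = integral_R d omega with d omega = (∂Q/∂x - ∂P/∂y) dx ∧ dy.
  ∂Q/∂x = y
  ∂P/∂y = -3*x - 1
  integrand = ∂Q/∂x - ∂P/∂y = 3*x + y + 1.
Integrating over R: integral_0^1 integral_0^1 (3*x + y + 1) dx dy = 3.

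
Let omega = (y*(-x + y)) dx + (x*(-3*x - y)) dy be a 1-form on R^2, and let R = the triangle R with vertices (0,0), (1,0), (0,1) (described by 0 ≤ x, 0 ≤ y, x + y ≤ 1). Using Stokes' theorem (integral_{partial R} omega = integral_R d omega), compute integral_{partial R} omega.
integral_(partial R) omega = -4/3

Stokes: integral_partial_R omega = integral_R d omega with d omega = (∂Q/∂x - ∂P/∂y) dx ∧ dy.
  ∂Q/∂x = -6*x - y
  ∂P/∂y = -x + 2*y
  integrand = ∂Q/∂x - ∂P/∂y = -5*x - 3*y.
Integrating over R: integral_0^1 integral_0^{1-x} (-5*x - 3*y) dy dx = -4/3.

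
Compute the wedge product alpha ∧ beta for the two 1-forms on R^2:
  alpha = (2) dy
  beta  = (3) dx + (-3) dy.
alpha ∧ beta = (-6) dx ∧ dy

Distribute the wedge, using dx_i ∧ dx_j = -dx_j ∧ dx_i and dx_i ∧ dx_i = 0. For each pair (i, j) with i < j, the coefficient of dx_i ∧ dx_j in alpha ∧ beta is (alpha_i * beta_j - alpha_j * beta_i). Collecting: alpha ∧ beta = (-6) dx ∧ dy.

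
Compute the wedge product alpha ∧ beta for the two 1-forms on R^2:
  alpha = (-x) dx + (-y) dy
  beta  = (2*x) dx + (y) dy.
alpha ∧ beta = (x*y) dx ∧ dy

Distribute the wedge, using dx_i ∧ dx_j = -dx_j ∧ dx_i and dx_i ∧ dx_i = 0. For each pair (i, j) with i < j, the coefficient of dx_i ∧ dx_j in alpha ∧ beta is (alpha_i * beta_j - alpha_j * beta_i). Collecting: alpha ∧ beta = (x*y) dx ∧ dy.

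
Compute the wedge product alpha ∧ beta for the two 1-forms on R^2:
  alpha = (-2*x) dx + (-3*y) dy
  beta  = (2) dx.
alpha ∧ beta = (6*y) dx ∧ dy

Distribute the wedge, using dx_i ∧ dx_j = -dx_j ∧ dx_i and dx_i ∧ dx_i = 0. For each pair (i, j) with i < j, the coefficient of dx_i ∧ dx_j in alpha ∧ beta is (alpha_i * beta_j - alpha_j * beta_i). Collecting: alpha ∧ beta = (6*y) dx ∧ dy.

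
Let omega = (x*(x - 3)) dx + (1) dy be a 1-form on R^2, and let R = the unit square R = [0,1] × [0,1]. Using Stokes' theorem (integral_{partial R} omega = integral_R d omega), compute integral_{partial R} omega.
integral_(partial R) omega = 0

Stokes: integral_partial_R omega = integral_R d omega with d omega = (∂Q/∂x - ∂P/∂y) dx ∧ dy.
  ∂Q/∂x = 0
  ∂P/∂y = 0
  integrand = ∂Q/∂x - ∂P/∂y = 0.
Integrating over R: integral_0^1 integral_0^1 (0) dx dy = 0.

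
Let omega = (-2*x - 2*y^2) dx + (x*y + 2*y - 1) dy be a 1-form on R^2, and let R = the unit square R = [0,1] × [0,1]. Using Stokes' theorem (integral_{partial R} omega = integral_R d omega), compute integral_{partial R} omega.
integral_(partial R) omega = 5/2

Stokes: integral_partial_R omega = integral_R d omega with d omega = (∂Q/∂x - ∂P/∂y) dx ∧ dy.
  ∂Q/∂x = y
  ∂P/∂y = -4*y
  integrand = ∂Q/∂x - ∂P/∂y = 5*y.
Integrating over R: integral_0^1 integral_0^1 (5*y) dx dy = 5/2.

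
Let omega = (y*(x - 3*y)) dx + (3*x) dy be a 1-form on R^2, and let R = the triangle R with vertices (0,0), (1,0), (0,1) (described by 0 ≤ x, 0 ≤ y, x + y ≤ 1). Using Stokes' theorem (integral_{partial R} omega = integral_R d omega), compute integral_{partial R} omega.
integral_(partial R) omega = 7/3

Stokes: integral_partial_R omega = integral_R d omega with d omega = (∂Q/∂x - ∂P/∂y) dx ∧ dy.
  ∂Q/∂x = 3
  ∂P/∂y = x - 6*y
  integrand = ∂Q/∂x - ∂P/∂y = -x + 6*y + 3.
Integrating over R: integral_0^1 integral_0^{1-x} (-x + 6*y + 3) dy dx = 7/3.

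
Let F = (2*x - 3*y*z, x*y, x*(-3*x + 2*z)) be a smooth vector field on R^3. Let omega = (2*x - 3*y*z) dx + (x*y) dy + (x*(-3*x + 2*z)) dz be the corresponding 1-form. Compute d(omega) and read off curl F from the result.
d(omega) = (0) dy ∧ dz + (6*x - 3*y - 2*z) dz ∧ dx + (y + 3*z) dx ∧ dy; curl F = (0, 6*x - 3*y - 2*z, y + 3*z)

d omega = sum_{i<j} (∂f_j/∂x_i - ∂f_i/∂x_j) dx_i ∧ dx_j. Under the identification (dy ∧ dz, dz ∧ dx, dx ∧ dy) ↔ (e_x, e_y, e_z), the coefficients are exactly the components of curl F. Compute:
  ∂R/∂y - ∂Q/∂z = (0) - (0) = 0
  ∂P/∂z - ∂R/∂x = (-3*y) - (-6*x + 2*z) = 6*x - 3*y - 2*z
  ∂Q/∂x - ∂P/∂y = (y) - (-3*z) = y + 3*z.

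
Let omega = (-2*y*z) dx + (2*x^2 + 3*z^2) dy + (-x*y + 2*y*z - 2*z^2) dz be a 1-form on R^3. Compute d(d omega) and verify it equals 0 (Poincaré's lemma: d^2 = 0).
d(d omega) = 0

Step 1: d omega = sum_{i<j} (∂f_j/∂x_i - ∂f_i/∂x_j) dx_i ∧ dx_j:
  coeff of dx ∧ dy: 4*x + 2*z
  coeff of dx ∧ dz: y
  coeff of dy ∧ dz: -x - 4*z
Step 2: Apply d again to each 2-form coefficient. The only possible 3-form in R^3 is dx ∧ dy ∧ dz, with coefficient
  ∂(coeff of dy∧dz)/∂x - ∂(coeff of dx∧dz)/∂y + ∂(coeff of dx∧dy)/∂z
  = ∂/∂x (-x - 4*z) - ∂/∂y (y) + ∂/∂z (4*x + 2*z).
Each of these terms simplifies to sums of mixed partials that cancel in pairs. The result is 0 (by equality of mixed partials for smooth functions — Schwarz / Clairaut).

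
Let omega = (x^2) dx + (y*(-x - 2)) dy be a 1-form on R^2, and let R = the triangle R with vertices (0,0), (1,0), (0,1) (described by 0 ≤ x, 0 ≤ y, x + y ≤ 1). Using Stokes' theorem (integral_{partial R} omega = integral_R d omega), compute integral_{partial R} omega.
integral_(partial R) omega = -1/6

Stokes: integral_partial_R omega = integral_R d omega with d omega = (∂Q/∂x - ∂P/∂y) dx ∧ dy.
  ∂Q/∂x = -y
  ∂P/∂y = 0
  integrand = ∂Q/∂x - ∂P/∂y = -y.
Integrating over R: integral_0^1 integral_0^{1-x} (-y) dy dx = -1/6.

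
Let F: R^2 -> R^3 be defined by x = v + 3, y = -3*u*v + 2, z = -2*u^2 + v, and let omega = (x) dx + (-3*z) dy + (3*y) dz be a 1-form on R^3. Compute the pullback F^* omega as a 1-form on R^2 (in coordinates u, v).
F^* omega = (18*u^2*v - 24*u + 9*v^2) du + (-18*u^3 + v + 9) dv

Using F^*(f dg) = (f ∘ F) d(g ∘ F), substitute each coordinate x_i by F_i(u, v) in f_i, and replace dx_i by d F_i = (∂F_i/∂u) du + (∂F_i/∂v) dv.
  For the x component: f_1(F) = v + 3; d F_1 = (0) du + (1) dv
  For the y component: f_2(F) = 6*u^2 - 3*v; d F_2 = (-3*v) du + (-3*u) dv
  For the z component: f_3(F) = -9*u*v + 6; d F_3 = (-4*u) du + (1) dv
Combining and collecting du, dv coefficients:
  coeff of du: 18*u^2*v - 24*u + 9*v^2
  coeff of dv: -18*u^3 + v + 9
F^* omega = (18*u^2*v - 24*u + 9*v^2) du + (-18*u^3 + v + 9) dv.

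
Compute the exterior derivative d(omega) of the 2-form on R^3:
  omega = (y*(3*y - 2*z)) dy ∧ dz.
d(omega) = 0

For a 2-form omega = sum_{i<j} g_{ij} dx_i ∧ dx_j, the exterior derivative is
  d(omega) = sum_{i<j} d(g_{ij}) ∧ dx_i ∧ dx_j = sum_{i<j, k} (∂g_{ij}/∂x_k) dx_k ∧ dx_i ∧ dx_j.
Expand each term, using dx_k ∧ dx_i ∧ dx_j = sgn(permutation) dx_{(a)} ∧ dx_{(b)} ∧ dx_{(c)} with (a < b < c) sorted:

Collecting like 3-forms: d(omega) = 0.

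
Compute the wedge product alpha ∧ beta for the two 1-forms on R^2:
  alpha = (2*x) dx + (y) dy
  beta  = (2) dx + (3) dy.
alpha ∧ beta = (6*x - 2*y) dx ∧ dy

Distribute the wedge, using dx_i ∧ dx_j = -dx_j ∧ dx_i and dx_i ∧ dx_i = 0. For each pair (i, j) with i < j, the coefficient of dx_i ∧ dx_j in alpha ∧ beta is (alpha_i * beta_j - alpha_j * beta_i). Collecting: alpha ∧ beta = (6*x - 2*y) dx ∧ dy.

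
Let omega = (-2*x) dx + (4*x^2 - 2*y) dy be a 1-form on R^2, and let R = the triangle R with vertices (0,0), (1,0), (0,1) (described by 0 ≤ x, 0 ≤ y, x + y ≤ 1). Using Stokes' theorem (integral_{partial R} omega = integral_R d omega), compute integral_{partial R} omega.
integral_(partial R) omega = 4/3

Stokes: integral_partial_R omega = integral_R d omega with d omega = (∂Q/∂x - ∂P/∂y) dx ∧ dy.
  ∂Q/∂x = 8*x
  ∂P/∂y = 0
  integrand = ∂Q/∂x - ∂P/∂y = 8*x.
Integrating over R: integral_0^1 integral_0^{1-x} (8*x) dy dx = 4/3.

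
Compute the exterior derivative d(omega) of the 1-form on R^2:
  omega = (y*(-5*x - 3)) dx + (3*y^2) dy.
d(omega) = (5*x + 3) dx ∧ dy

For a 1-form omega = sum_i f_i dx_i, the exterior derivative is
  d(omega) = sum_{i < j} (∂f_j/∂x_i - ∂f_i/∂x_j) dx_i ∧ dx_j.
  coefficient of dx ∧ dy: ∂f_2/∂x - ∂f_1/∂y = ∂(3*y^2)/∂x - ∂(y*(-5*x - 3))/∂y = 5*x + 3
Assembling: d(omega) = (5*x + 3) dx ∧ dy.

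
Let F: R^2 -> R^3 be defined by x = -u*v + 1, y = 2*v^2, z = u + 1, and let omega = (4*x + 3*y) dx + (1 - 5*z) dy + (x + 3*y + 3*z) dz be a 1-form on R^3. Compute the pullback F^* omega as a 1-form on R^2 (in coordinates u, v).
F^* omega = (4*u*v^2 - u*v + 3*u - 6*v^3 + 6*v^2 - 4*v + 4) du + (4*u^2*v - 6*u*v^2 - 20*u*v - 4*u - 16*v) dv

Using F^*(f dg) = (f ∘ F) d(g ∘ F), substitute each coordinate x_i by F_i(u, v) in f_i, and replace dx_i by d F_i = (∂F_i/∂u) du + (∂F_i/∂v) dv.
  For the x component: f_1(F) = -4*u*v + 6*v^2 + 4; d F_1 = (-v) du + (-u) dv
  For the y component: f_2(F) = -5*u - 4; d F_2 = (0) du + (4*v) dv
  For the z component: f_3(F) = -u*v + 3*u + 6*v^2 + 4; d F_3 = (1) du + (0) dv
Combining and collecting du, dv coefficients:
  coeff of du: 4*u*v^2 - u*v + 3*u - 6*v^3 + 6*v^2 - 4*v + 4
  coeff of dv: 4*u^2*v - 6*u*v^2 - 20*u*v - 4*u - 16*v
F^* omega = (4*u*v^2 - u*v + 3*u - 6*v^3 + 6*v^2 - 4*v + 4) du + (4*u^2*v - 6*u*v^2 - 20*u*v - 4*u - 16*v) dv.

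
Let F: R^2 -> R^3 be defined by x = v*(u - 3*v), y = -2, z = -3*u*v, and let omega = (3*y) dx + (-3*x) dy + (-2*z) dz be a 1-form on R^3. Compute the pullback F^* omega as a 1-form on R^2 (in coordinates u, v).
F^* omega = (6*v*(-3*u*v - 1)) du + (-18*u^2*v - 6*u + 36*v) dv

Using F^*(f dg) = (f ∘ F) d(g ∘ F), substitute each coordinate x_i by F_i(u, v) in f_i, and replace dx_i by d F_i = (∂F_i/∂u) du + (∂F_i/∂v) dv.
  For the x component: f_1(F) = -6; d F_1 = (v) du + (u - 6*v) dv
  For the y component: f_2(F) = 3*v*(-u + 3*v); d F_2 = (0) du + (0) dv
  For the z component: f_3(F) = 6*u*v; d F_3 = (-3*v) du + (-3*u) dv
Combining and collecting du, dv coefficients:
  coeff of du: 6*v*(-3*u*v - 1)
  coeff of dv: -18*u^2*v - 6*u + 36*v
F^* omega = (6*v*(-3*u*v - 1)) du + (-18*u^2*v - 6*u + 36*v) dv.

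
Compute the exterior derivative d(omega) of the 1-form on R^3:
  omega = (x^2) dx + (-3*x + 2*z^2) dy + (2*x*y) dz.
d(omega) = (-3) dx ∧ dy + (2*y) dx ∧ dz + (2*x - 4*z) dy ∧ dz

For a 1-form omega = sum_i f_i dx_i, the exterior derivative is
  d(omega) = sum_{i < j} (∂f_j/∂x_i - ∂f_i/∂x_j) dx_i ∧ dx_j.
  coefficient of dx ∧ dy: ∂f_2/∂x - ∂f_1/∂y = ∂(-3*x + 2*z^2)/∂x - ∂(x^2)/∂y = -3
  coefficient of dx ∧ dz: ∂f_3/∂x - ∂f_1/∂z = ∂(2*x*y)/∂x - ∂(x^2)/∂z = 2*y
  coefficient of dy ∧ dz: ∂f_3/∂y - ∂f_2/∂z = ∂(2*x*y)/∂y - ∂(-3*x + 2*z^2)/∂z = 2*x - 4*z
Assembling: d(omega) = (-3) dx ∧ dy + (2*y) dx ∧ dz + (2*x - 4*z) dy ∧ dz.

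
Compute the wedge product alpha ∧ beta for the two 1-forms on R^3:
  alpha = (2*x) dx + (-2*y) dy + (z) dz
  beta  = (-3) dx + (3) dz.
alpha ∧ beta = (6*x + 3*z) dx ∧ dz + (-6*y) dx ∧ dy + (-6*y) dy ∧ dz

Distribute the wedge, using dx_i ∧ dx_j = -dx_j ∧ dx_i and dx_i ∧ dx_i = 0. For each pair (i, j) with i < j, the coefficient of dx_i ∧ dx_j in alpha ∧ beta is (alpha_i * beta_j - alpha_j * beta_i). Collecting: alpha ∧ beta = (6*x + 3*z) dx ∧ dz + (-6*y) dx ∧ dy + (-6*y) dy ∧ dz.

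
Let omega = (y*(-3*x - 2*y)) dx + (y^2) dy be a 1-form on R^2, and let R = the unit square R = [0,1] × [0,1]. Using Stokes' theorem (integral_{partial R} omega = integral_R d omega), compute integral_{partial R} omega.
integral_(partial R) omega = 7/2

Stokes: integral_partial_R omega = integral_R d omega with d omega = (∂Q/∂x - ∂P/∂y) dx ∧ dy.
  ∂Q/∂x = 0
  ∂P/∂y = -3*x - 4*y
  integrand = ∂Q/∂x - ∂P/∂y = 3*x + 4*y.
Integrating over R: integral_0^1 integral_0^1 (3*x + 4*y) dx dy = 7/2.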